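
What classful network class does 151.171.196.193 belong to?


First octet: 151
Binary: 10010111
10xxxxxx -> Class B (128-191)
Class B, default mask 255.255.0.0 (/16)


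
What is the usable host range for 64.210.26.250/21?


Network: 64.210.24.0
Broadcast: 64.210.31.255
First usable = network + 1
Last usable = broadcast - 1
Range: 64.210.24.1 to 64.210.31.254


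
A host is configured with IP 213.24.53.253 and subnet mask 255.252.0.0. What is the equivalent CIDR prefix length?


Binary: 11111111.11111100.00000000.00000000
Count leading 1s
Prefix: /14


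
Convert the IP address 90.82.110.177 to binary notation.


90 = 01011010
82 = 01010010
110 = 01101110
177 = 10110001
Binary: 01011010.01010010.01101110.10110001


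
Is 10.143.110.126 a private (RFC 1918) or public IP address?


RFC 1918 private ranges:
  10.0.0.0/8 (10.0.0.0 - 10.255.255.255)
  172.16.0.0/12 (172.16.0.0 - 172.31.255.255)
  192.168.0.0/16 (192.168.0.0 - 192.168.255.255)
Private (in 10.0.0.0/8)


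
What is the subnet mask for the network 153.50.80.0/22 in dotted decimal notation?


/22 means 22 network bits, 10 host bits
Binary: 11111111111111111111110000000000
Mask: 255.255.252.0


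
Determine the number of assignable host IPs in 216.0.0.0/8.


Host bits = 32 - 8 = 24
Total addresses = 2^24 = 16777216
Usable = total - 2 (network and broadcast)
Usable hosts: 16777214


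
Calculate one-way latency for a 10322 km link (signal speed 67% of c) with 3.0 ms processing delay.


Speed = 0.67 * 3e5 km/s = 201000 km/s
Propagation delay = 10322 / 201000 = 0.0514 s = 51.3532 ms
Processing delay = 3.0 ms
Total one-way latency = 54.3532 ms


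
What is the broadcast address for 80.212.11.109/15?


Network: 80.212.0.0/15
Host bits = 17
Set all host bits to 1:
Broadcast: 80.213.255.255


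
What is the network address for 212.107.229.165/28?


IP:   11010100.01101011.11100101.10100101
Mask: 11111111.11111111.11111111.11110000
AND operation:
Net:  11010100.01101011.11100101.10100000
Network: 212.107.229.160/28


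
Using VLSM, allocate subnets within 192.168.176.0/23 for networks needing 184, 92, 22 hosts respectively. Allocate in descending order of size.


184 hosts -> /24 (254 usable): 192.168.176.0/24
92 hosts -> /25 (126 usable): 192.168.177.0/25
22 hosts -> /27 (30 usable): 192.168.177.128/27
Allocation: 192.168.176.0/24 (184 hosts, 254 usable); 192.168.177.0/25 (92 hosts, 126 usable); 192.168.177.128/27 (22 hosts, 30 usable)


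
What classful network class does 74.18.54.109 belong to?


First octet: 74
Binary: 01001010
0xxxxxxx -> Class A (1-126)
Class A, default mask 255.0.0.0 (/8)


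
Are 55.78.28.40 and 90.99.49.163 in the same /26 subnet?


Mask: 255.255.255.192
55.78.28.40 AND mask = 55.78.28.0
90.99.49.163 AND mask = 90.99.49.128
No, different subnets (55.78.28.0 vs 90.99.49.128)


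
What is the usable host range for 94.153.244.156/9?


Network: 94.128.0.0
Broadcast: 94.255.255.255
First usable = network + 1
Last usable = broadcast - 1
Range: 94.128.0.1 to 94.255.255.254


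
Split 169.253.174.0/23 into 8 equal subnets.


New prefix = 23 + 3 = 26
Each subnet has 64 addresses
  169.253.174.0/26
  169.253.174.64/26
  169.253.174.128/26
  169.253.174.192/26
  169.253.175.0/26
  169.253.175.64/26
  169.253.175.128/26
  169.253.175.192/26
Subnets: 169.253.174.0/26, 169.253.174.64/26, 169.253.174.128/26, 169.253.174.192/26, 169.253.175.0/26, 169.253.175.64/26, 169.253.175.128/26, 169.253.175.192/26


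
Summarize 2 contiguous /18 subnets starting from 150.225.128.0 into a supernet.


Original prefix: /18
Number of subnets: 2 = 2^1
New prefix = 18 - 1 = 17
Supernet: 150.225.128.0/17


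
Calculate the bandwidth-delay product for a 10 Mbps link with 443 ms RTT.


BDP = bandwidth * RTT
= 10 Mbps * 443 ms
= 10 * 1e6 * 443 / 1000 bits
= 4430000 bits
= 553750 bytes
= 540.7715 KB
BDP = 4430000 bits (553750 bytes)


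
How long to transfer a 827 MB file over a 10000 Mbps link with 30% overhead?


Effective throughput = 10000 * (1 - 30/100) = 7000 Mbps
File size in Mb = 827 * 8 = 6616 Mb
Time = 6616 / 7000
Time = 0.9451 seconds


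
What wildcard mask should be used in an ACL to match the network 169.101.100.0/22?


Subnet mask: 255.255.252.0
Wildcard = 255.255.255.255 - subnet mask
255 - 255 = 0
255 - 255 = 0
255 - 252 = 3
255 - 0 = 255
Wildcard: 0.0.3.255


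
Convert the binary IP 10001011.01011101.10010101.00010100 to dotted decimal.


10001011 = 139
01011101 = 93
10010101 = 149
00010100 = 20
IP: 139.93.149.20


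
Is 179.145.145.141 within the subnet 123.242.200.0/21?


Subnet network: 123.242.200.0
Test IP AND mask: 179.145.144.0
No, 179.145.145.141 is not in 123.242.200.0/21


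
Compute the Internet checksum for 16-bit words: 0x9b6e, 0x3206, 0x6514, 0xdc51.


Sum all words (with carry folding):
+ 0x9b6e = 0x9b6e
+ 0x3206 = 0xcd74
+ 0x6514 = 0x3289
+ 0xdc51 = 0x0edb
One's complement: ~0x0edb
Checksum = 0xf124


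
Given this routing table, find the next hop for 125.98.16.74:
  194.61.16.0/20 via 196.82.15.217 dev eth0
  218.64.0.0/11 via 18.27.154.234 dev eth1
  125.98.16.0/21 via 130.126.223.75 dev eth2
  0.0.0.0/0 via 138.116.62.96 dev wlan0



Longest prefix match for 125.98.16.74:
  /20 194.61.16.0: no
  /11 218.64.0.0: no
  /21 125.98.16.0: MATCH
  /0 0.0.0.0: MATCH
Selected: next-hop 130.126.223.75 via eth2 (matched /21)


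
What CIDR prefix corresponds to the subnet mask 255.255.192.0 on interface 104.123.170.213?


Binary: 11111111.11111111.11000000.00000000
Count leading 1s
Prefix: /18


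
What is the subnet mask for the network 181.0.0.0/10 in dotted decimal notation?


/10 means 10 network bits, 22 host bits
Binary: 11111111110000000000000000000000
Mask: 255.192.0.0


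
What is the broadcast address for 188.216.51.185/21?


Network: 188.216.48.0/21
Host bits = 11
Set all host bits to 1:
Broadcast: 188.216.55.255


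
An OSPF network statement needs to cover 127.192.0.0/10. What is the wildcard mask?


Subnet mask: 255.192.0.0
Wildcard = 255.255.255.255 - subnet mask
255 - 255 = 0
255 - 192 = 63
255 - 0 = 255
255 - 0 = 255
Wildcard: 0.63.255.255


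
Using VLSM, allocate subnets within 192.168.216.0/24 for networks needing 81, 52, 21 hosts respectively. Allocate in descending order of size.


81 hosts -> /25 (126 usable): 192.168.216.0/25
52 hosts -> /26 (62 usable): 192.168.216.128/26
21 hosts -> /27 (30 usable): 192.168.216.192/27
Allocation: 192.168.216.0/25 (81 hosts, 126 usable); 192.168.216.128/26 (52 hosts, 62 usable); 192.168.216.192/27 (21 hosts, 30 usable)


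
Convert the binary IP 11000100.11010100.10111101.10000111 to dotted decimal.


11000100 = 196
11010100 = 212
10111101 = 189
10000111 = 135
IP: 196.212.189.135


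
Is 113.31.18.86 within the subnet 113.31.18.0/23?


Subnet network: 113.31.18.0
Test IP AND mask: 113.31.18.0
Yes, 113.31.18.86 is in 113.31.18.0/23


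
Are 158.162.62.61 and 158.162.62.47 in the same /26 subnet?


Mask: 255.255.255.192
158.162.62.61 AND mask = 158.162.62.0
158.162.62.47 AND mask = 158.162.62.0
Yes, same subnet (158.162.62.0)


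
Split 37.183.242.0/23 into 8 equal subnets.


New prefix = 23 + 3 = 26
Each subnet has 64 addresses
  37.183.242.0/26
  37.183.242.64/26
  37.183.242.128/26
  37.183.242.192/26
  37.183.243.0/26
  37.183.243.64/26
  37.183.243.128/26
  37.183.243.192/26
Subnets: 37.183.242.0/26, 37.183.242.64/26, 37.183.242.128/26, 37.183.242.192/26, 37.183.243.0/26, 37.183.243.64/26, 37.183.243.128/26, 37.183.243.192/26


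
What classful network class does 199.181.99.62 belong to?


First octet: 199
Binary: 11000111
110xxxxx -> Class C (192-223)
Class C, default mask 255.255.255.0 (/24)


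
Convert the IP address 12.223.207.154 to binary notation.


12 = 00001100
223 = 11011111
207 = 11001111
154 = 10011010
Binary: 00001100.11011111.11001111.10011010


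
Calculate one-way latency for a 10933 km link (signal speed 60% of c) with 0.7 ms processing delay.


Speed = 0.6 * 3e5 km/s = 180000 km/s
Propagation delay = 10933 / 180000 = 0.0607 s = 60.7389 ms
Processing delay = 0.7 ms
Total one-way latency = 61.4389 ms


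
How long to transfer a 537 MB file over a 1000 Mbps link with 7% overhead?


Effective throughput = 1000 * (1 - 7/100) = 930.0 Mbps
File size in Mb = 537 * 8 = 4296 Mb
Time = 4296 / 930.0
Time = 4.6194 seconds


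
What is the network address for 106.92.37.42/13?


IP:   01101010.01011100.00100101.00101010
Mask: 11111111.11111000.00000000.00000000
AND operation:
Net:  01101010.01011000.00000000.00000000
Network: 106.88.0.0/13


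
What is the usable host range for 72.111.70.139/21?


Network: 72.111.64.0
Broadcast: 72.111.71.255
First usable = network + 1
Last usable = broadcast - 1
Range: 72.111.64.1 to 72.111.71.254


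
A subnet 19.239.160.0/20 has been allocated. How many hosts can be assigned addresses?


Host bits = 32 - 20 = 12
Total addresses = 2^12 = 4096
Usable = total - 2 (network and broadcast)
Usable hosts: 4094


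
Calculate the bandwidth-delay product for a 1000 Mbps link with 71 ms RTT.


BDP = bandwidth * RTT
= 1000 Mbps * 71 ms
= 1000 * 1e6 * 71 / 1000 bits
= 71000000 bits
= 8875000 bytes
= 8666.9922 KB
BDP = 71000000 bits (8875000 bytes)


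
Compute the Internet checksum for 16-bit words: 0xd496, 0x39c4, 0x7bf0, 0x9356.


Sum all words (with carry folding):
+ 0xd496 = 0xd496
+ 0x39c4 = 0x0e5b
+ 0x7bf0 = 0x8a4b
+ 0x9356 = 0x1da2
One's complement: ~0x1da2
Checksum = 0xe25d


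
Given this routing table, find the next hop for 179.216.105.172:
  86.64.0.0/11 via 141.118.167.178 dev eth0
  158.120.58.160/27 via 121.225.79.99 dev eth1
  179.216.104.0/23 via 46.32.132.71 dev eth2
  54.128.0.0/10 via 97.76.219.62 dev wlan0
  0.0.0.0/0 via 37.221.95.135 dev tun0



Longest prefix match for 179.216.105.172:
  /11 86.64.0.0: no
  /27 158.120.58.160: no
  /23 179.216.104.0: MATCH
  /10 54.128.0.0: no
  /0 0.0.0.0: MATCH
Selected: next-hop 46.32.132.71 via eth2 (matched /23)


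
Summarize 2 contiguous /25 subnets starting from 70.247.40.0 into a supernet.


Original prefix: /25
Number of subnets: 2 = 2^1
New prefix = 25 - 1 = 24
Supernet: 70.247.40.0/24


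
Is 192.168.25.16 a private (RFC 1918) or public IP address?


RFC 1918 private ranges:
  10.0.0.0/8 (10.0.0.0 - 10.255.255.255)
  172.16.0.0/12 (172.16.0.0 - 172.31.255.255)
  192.168.0.0/16 (192.168.0.0 - 192.168.255.255)
Private (in 192.168.0.0/16)


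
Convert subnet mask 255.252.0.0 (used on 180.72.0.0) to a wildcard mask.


Subnet mask: 255.252.0.0
Wildcard = 255.255.255.255 - subnet mask
255 - 255 = 0
255 - 252 = 3
255 - 0 = 255
255 - 0 = 255
Wildcard: 0.3.255.255


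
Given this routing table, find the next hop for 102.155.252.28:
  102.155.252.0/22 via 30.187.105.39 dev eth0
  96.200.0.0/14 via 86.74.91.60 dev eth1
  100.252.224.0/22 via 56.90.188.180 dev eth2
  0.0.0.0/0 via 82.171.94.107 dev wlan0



Longest prefix match for 102.155.252.28:
  /22 102.155.252.0: MATCH
  /14 96.200.0.0: no
  /22 100.252.224.0: no
  /0 0.0.0.0: MATCH
Selected: next-hop 30.187.105.39 via eth0 (matched /22)


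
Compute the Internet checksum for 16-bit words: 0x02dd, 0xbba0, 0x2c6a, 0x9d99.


Sum all words (with carry folding):
+ 0x02dd = 0x02dd
+ 0xbba0 = 0xbe7d
+ 0x2c6a = 0xeae7
+ 0x9d99 = 0x8881
One's complement: ~0x8881
Checksum = 0x777e


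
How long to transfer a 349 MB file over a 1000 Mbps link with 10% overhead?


Effective throughput = 1000 * (1 - 10/100) = 900 Mbps
File size in Mb = 349 * 8 = 2792 Mb
Time = 2792 / 900
Time = 3.1022 seconds


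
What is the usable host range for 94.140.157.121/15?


Network: 94.140.0.0
Broadcast: 94.141.255.255
First usable = network + 1
Last usable = broadcast - 1
Range: 94.140.0.1 to 94.141.255.254


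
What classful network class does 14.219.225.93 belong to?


First octet: 14
Binary: 00001110
0xxxxxxx -> Class A (1-126)
Class A, default mask 255.0.0.0 (/8)


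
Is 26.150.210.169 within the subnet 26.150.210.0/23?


Subnet network: 26.150.210.0
Test IP AND mask: 26.150.210.0
Yes, 26.150.210.169 is in 26.150.210.0/23


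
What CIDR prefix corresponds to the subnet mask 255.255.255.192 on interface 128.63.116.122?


Binary: 11111111.11111111.11111111.11000000
Count leading 1s
Prefix: /26


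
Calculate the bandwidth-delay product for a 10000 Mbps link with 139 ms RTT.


BDP = bandwidth * RTT
= 10000 Mbps * 139 ms
= 10000 * 1e6 * 139 / 1000 bits
= 1390000000 bits
= 173750000 bytes
= 169677.7344 KB
BDP = 1390000000 bits (173750000 bytes)


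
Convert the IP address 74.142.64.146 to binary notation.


74 = 01001010
142 = 10001110
64 = 01000000
146 = 10010010
Binary: 01001010.10001110.01000000.10010010


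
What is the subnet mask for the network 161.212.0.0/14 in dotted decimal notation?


/14 means 14 network bits, 18 host bits
Binary: 11111111111111000000000000000000
Mask: 255.252.0.0


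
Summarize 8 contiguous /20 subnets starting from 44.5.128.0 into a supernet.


Original prefix: /20
Number of subnets: 8 = 2^3
New prefix = 20 - 3 = 17
Supernet: 44.5.128.0/17


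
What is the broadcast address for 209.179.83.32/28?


Network: 209.179.83.32/28
Host bits = 4
Set all host bits to 1:
Broadcast: 209.179.83.47


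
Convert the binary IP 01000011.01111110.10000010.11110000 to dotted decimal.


01000011 = 67
01111110 = 126
10000010 = 130
11110000 = 240
IP: 67.126.130.240


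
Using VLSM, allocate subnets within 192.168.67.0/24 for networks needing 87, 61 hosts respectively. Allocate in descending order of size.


87 hosts -> /25 (126 usable): 192.168.67.0/25
61 hosts -> /26 (62 usable): 192.168.67.128/26
Allocation: 192.168.67.0/25 (87 hosts, 126 usable); 192.168.67.128/26 (61 hosts, 62 usable)


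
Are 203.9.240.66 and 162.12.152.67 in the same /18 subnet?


Mask: 255.255.192.0
203.9.240.66 AND mask = 203.9.192.0
162.12.152.67 AND mask = 162.12.128.0
No, different subnets (203.9.192.0 vs 162.12.128.0)


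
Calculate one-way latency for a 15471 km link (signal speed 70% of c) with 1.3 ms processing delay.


Speed = 0.7 * 3e5 km/s = 210000 km/s
Propagation delay = 15471 / 210000 = 0.0737 s = 73.6714 ms
Processing delay = 1.3 ms
Total one-way latency = 74.9714 ms


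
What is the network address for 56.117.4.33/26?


IP:   00111000.01110101.00000100.00100001
Mask: 11111111.11111111.11111111.11000000
AND operation:
Net:  00111000.01110101.00000100.00000000
Network: 56.117.4.0/26


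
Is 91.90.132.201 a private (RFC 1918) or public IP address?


RFC 1918 private ranges:
  10.0.0.0/8 (10.0.0.0 - 10.255.255.255)
  172.16.0.0/12 (172.16.0.0 - 172.31.255.255)
  192.168.0.0/16 (192.168.0.0 - 192.168.255.255)
Public (not in any RFC 1918 range)


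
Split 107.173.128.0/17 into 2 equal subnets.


New prefix = 17 + 1 = 18
Each subnet has 16384 addresses
  107.173.128.0/18
  107.173.192.0/18
Subnets: 107.173.128.0/18, 107.173.192.0/18


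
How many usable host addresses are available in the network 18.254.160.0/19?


Host bits = 32 - 19 = 13
Total addresses = 2^13 = 8192
Usable = total - 2 (network and broadcast)
Usable hosts: 8190


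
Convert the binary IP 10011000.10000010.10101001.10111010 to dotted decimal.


10011000 = 152
10000010 = 130
10101001 = 169
10111010 = 186
IP: 152.130.169.186


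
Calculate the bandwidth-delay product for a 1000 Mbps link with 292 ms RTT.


BDP = bandwidth * RTT
= 1000 Mbps * 292 ms
= 1000 * 1e6 * 292 / 1000 bits
= 292000000 bits
= 36500000 bytes
= 35644.5312 KB
BDP = 292000000 bits (36500000 bytes)


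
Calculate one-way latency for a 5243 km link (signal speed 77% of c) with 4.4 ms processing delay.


Speed = 0.77 * 3e5 km/s = 231000 km/s
Propagation delay = 5243 / 231000 = 0.0227 s = 22.697 ms
Processing delay = 4.4 ms
Total one-way latency = 27.097 ms


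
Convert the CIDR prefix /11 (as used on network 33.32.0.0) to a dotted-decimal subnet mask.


/11 means 11 network bits, 21 host bits
Binary: 11111111111000000000000000000000
Mask: 255.224.0.0


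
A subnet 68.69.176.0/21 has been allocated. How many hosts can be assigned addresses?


Host bits = 32 - 21 = 11
Total addresses = 2^11 = 2048
Usable = total - 2 (network and broadcast)
Usable hosts: 2046


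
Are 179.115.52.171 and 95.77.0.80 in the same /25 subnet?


Mask: 255.255.255.128
179.115.52.171 AND mask = 179.115.52.128
95.77.0.80 AND mask = 95.77.0.0
No, different subnets (179.115.52.128 vs 95.77.0.0)


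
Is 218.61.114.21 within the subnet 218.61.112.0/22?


Subnet network: 218.61.112.0
Test IP AND mask: 218.61.112.0
Yes, 218.61.114.21 is in 218.61.112.0/22


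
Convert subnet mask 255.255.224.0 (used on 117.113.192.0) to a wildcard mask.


Subnet mask: 255.255.224.0
Wildcard = 255.255.255.255 - subnet mask
255 - 255 = 0
255 - 255 = 0
255 - 224 = 31
255 - 0 = 255
Wildcard: 0.0.31.255


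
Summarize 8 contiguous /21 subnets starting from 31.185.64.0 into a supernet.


Original prefix: /21
Number of subnets: 8 = 2^3
New prefix = 21 - 3 = 18
Supernet: 31.185.64.0/18


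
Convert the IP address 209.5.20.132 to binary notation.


209 = 11010001
5 = 00000101
20 = 00010100
132 = 10000100
Binary: 11010001.00000101.00010100.10000100


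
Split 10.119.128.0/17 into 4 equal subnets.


New prefix = 17 + 2 = 19
Each subnet has 8192 addresses
  10.119.128.0/19
  10.119.160.0/19
  10.119.192.0/19
  10.119.224.0/19
Subnets: 10.119.128.0/19, 10.119.160.0/19, 10.119.192.0/19, 10.119.224.0/19


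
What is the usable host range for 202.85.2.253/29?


Network: 202.85.2.248
Broadcast: 202.85.2.255
First usable = network + 1
Last usable = broadcast - 1
Range: 202.85.2.249 to 202.85.2.254


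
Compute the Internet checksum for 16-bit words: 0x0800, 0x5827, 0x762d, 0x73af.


Sum all words (with carry folding):
+ 0x0800 = 0x0800
+ 0x5827 = 0x6027
+ 0x762d = 0xd654
+ 0x73af = 0x4a04
One's complement: ~0x4a04
Checksum = 0xb5fb


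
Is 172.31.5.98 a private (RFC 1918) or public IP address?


RFC 1918 private ranges:
  10.0.0.0/8 (10.0.0.0 - 10.255.255.255)
  172.16.0.0/12 (172.16.0.0 - 172.31.255.255)
  192.168.0.0/16 (192.168.0.0 - 192.168.255.255)
Private (in 172.16.0.0/12)


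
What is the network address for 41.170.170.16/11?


IP:   00101001.10101010.10101010.00010000
Mask: 11111111.11100000.00000000.00000000
AND operation:
Net:  00101001.10100000.00000000.00000000
Network: 41.160.0.0/11


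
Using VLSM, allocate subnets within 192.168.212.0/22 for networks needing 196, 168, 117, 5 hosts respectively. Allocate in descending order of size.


196 hosts -> /24 (254 usable): 192.168.212.0/24
168 hosts -> /24 (254 usable): 192.168.213.0/24
117 hosts -> /25 (126 usable): 192.168.214.0/25
5 hosts -> /29 (6 usable): 192.168.214.128/29
Allocation: 192.168.212.0/24 (196 hosts, 254 usable); 192.168.213.0/24 (168 hosts, 254 usable); 192.168.214.0/25 (117 hosts, 126 usable); 192.168.214.128/29 (5 hosts, 6 usable)


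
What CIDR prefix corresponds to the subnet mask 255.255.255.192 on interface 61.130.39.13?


Binary: 11111111.11111111.11111111.11000000
Count leading 1s
Prefix: /26


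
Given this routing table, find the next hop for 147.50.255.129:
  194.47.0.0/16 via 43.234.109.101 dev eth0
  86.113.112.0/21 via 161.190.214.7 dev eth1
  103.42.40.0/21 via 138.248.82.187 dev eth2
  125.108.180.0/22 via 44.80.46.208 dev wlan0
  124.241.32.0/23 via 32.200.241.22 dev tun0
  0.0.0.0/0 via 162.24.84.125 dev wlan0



Longest prefix match for 147.50.255.129:
  /16 194.47.0.0: no
  /21 86.113.112.0: no
  /21 103.42.40.0: no
  /22 125.108.180.0: no
  /23 124.241.32.0: no
  /0 0.0.0.0: MATCH
Selected: next-hop 162.24.84.125 via wlan0 (matched /0)


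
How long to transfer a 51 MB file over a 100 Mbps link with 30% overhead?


Effective throughput = 100 * (1 - 30/100) = 70 Mbps
File size in Mb = 51 * 8 = 408 Mb
Time = 408 / 70
Time = 5.8286 seconds


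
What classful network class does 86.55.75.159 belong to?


First octet: 86
Binary: 01010110
0xxxxxxx -> Class A (1-126)
Class A, default mask 255.0.0.0 (/8)


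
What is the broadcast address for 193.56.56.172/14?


Network: 193.56.0.0/14
Host bits = 18
Set all host bits to 1:
Broadcast: 193.59.255.255


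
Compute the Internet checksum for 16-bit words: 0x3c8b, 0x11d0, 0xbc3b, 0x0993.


Sum all words (with carry folding):
+ 0x3c8b = 0x3c8b
+ 0x11d0 = 0x4e5b
+ 0xbc3b = 0x0a97
+ 0x0993 = 0x142a
One's complement: ~0x142a
Checksum = 0xebd5


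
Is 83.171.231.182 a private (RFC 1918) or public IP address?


RFC 1918 private ranges:
  10.0.0.0/8 (10.0.0.0 - 10.255.255.255)
  172.16.0.0/12 (172.16.0.0 - 172.31.255.255)
  192.168.0.0/16 (192.168.0.0 - 192.168.255.255)
Public (not in any RFC 1918 range)


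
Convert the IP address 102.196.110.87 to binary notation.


102 = 01100110
196 = 11000100
110 = 01101110
87 = 01010111
Binary: 01100110.11000100.01101110.01010111


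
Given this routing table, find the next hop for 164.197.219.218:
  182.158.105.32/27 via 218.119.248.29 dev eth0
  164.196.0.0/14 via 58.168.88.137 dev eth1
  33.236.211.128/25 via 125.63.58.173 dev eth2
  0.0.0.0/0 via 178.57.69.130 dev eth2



Longest prefix match for 164.197.219.218:
  /27 182.158.105.32: no
  /14 164.196.0.0: MATCH
  /25 33.236.211.128: no
  /0 0.0.0.0: MATCH
Selected: next-hop 58.168.88.137 via eth1 (matched /14)


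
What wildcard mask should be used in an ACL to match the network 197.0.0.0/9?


Subnet mask: 255.128.0.0
Wildcard = 255.255.255.255 - subnet mask
255 - 255 = 0
255 - 128 = 127
255 - 0 = 255
255 - 0 = 255
Wildcard: 0.127.255.255


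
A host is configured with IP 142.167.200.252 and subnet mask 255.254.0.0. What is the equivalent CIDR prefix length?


Binary: 11111111.11111110.00000000.00000000
Count leading 1s
Prefix: /15


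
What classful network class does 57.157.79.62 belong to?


First octet: 57
Binary: 00111001
0xxxxxxx -> Class A (1-126)
Class A, default mask 255.0.0.0 (/8)


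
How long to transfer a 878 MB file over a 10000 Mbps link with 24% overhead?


Effective throughput = 10000 * (1 - 24/100) = 7600 Mbps
File size in Mb = 878 * 8 = 7024 Mb
Time = 7024 / 7600
Time = 0.9242 seconds


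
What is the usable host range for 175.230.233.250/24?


Network: 175.230.233.0
Broadcast: 175.230.233.255
First usable = network + 1
Last usable = broadcast - 1
Range: 175.230.233.1 to 175.230.233.254


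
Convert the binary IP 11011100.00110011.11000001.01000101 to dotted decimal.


11011100 = 220
00110011 = 51
11000001 = 193
01000101 = 69
IP: 220.51.193.69


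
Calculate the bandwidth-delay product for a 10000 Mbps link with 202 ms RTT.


BDP = bandwidth * RTT
= 10000 Mbps * 202 ms
= 10000 * 1e6 * 202 / 1000 bits
= 2020000000 bits
= 252500000 bytes
= 246582.0312 KB
BDP = 2020000000 bits (252500000 bytes)


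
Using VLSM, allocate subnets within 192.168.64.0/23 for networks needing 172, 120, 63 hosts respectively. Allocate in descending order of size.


172 hosts -> /24 (254 usable): 192.168.64.0/24
120 hosts -> /25 (126 usable): 192.168.65.0/25
63 hosts -> /25 (126 usable): 192.168.65.128/25
Allocation: 192.168.64.0/24 (172 hosts, 254 usable); 192.168.65.0/25 (120 hosts, 126 usable); 192.168.65.128/25 (63 hosts, 126 usable)


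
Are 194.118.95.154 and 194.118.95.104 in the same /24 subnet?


Mask: 255.255.255.0
194.118.95.154 AND mask = 194.118.95.0
194.118.95.104 AND mask = 194.118.95.0
Yes, same subnet (194.118.95.0)


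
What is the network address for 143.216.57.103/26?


IP:   10001111.11011000.00111001.01100111
Mask: 11111111.11111111.11111111.11000000
AND operation:
Net:  10001111.11011000.00111001.01000000
Network: 143.216.57.64/26


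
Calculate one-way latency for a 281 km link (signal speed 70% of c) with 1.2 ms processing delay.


Speed = 0.7 * 3e5 km/s = 210000 km/s
Propagation delay = 281 / 210000 = 0.0013 s = 1.3381 ms
Processing delay = 1.2 ms
Total one-way latency = 2.5381 ms


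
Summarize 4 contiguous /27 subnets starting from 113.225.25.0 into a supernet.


Original prefix: /27
Number of subnets: 4 = 2^2
New prefix = 27 - 2 = 25
Supernet: 113.225.25.0/25


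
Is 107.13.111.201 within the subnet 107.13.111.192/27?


Subnet network: 107.13.111.192
Test IP AND mask: 107.13.111.192
Yes, 107.13.111.201 is in 107.13.111.192/27


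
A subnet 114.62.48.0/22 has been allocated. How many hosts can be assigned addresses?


Host bits = 32 - 22 = 10
Total addresses = 2^10 = 1024
Usable = total - 2 (network and broadcast)
Usable hosts: 1022


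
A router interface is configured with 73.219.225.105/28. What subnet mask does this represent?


/28 means 28 network bits, 4 host bits
Binary: 11111111111111111111111111110000
Mask: 255.255.255.240


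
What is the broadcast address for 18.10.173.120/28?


Network: 18.10.173.112/28
Host bits = 4
Set all host bits to 1:
Broadcast: 18.10.173.127


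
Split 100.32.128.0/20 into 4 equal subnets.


New prefix = 20 + 2 = 22
Each subnet has 1024 addresses
  100.32.128.0/22
  100.32.132.0/22
  100.32.136.0/22
  100.32.140.0/22
Subnets: 100.32.128.0/22, 100.32.132.0/22, 100.32.136.0/22, 100.32.140.0/22


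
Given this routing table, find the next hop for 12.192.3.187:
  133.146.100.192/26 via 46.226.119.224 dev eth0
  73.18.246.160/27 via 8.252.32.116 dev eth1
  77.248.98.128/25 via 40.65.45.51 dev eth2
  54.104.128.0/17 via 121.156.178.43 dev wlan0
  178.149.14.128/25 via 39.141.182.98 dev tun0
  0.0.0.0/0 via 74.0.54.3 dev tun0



Longest prefix match for 12.192.3.187:
  /26 133.146.100.192: no
  /27 73.18.246.160: no
  /25 77.248.98.128: no
  /17 54.104.128.0: no
  /25 178.149.14.128: no
  /0 0.0.0.0: MATCH
Selected: next-hop 74.0.54.3 via tun0 (matched /0)


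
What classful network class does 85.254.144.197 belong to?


First octet: 85
Binary: 01010101
0xxxxxxx -> Class A (1-126)
Class A, default mask 255.0.0.0 (/8)


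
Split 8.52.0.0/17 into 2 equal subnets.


New prefix = 17 + 1 = 18
Each subnet has 16384 addresses
  8.52.0.0/18
  8.52.64.0/18
Subnets: 8.52.0.0/18, 8.52.64.0/18


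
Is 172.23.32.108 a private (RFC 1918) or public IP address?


RFC 1918 private ranges:
  10.0.0.0/8 (10.0.0.0 - 10.255.255.255)
  172.16.0.0/12 (172.16.0.0 - 172.31.255.255)
  192.168.0.0/16 (192.168.0.0 - 192.168.255.255)
Private (in 172.16.0.0/12)


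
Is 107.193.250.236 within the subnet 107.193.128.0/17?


Subnet network: 107.193.128.0
Test IP AND mask: 107.193.128.0
Yes, 107.193.250.236 is in 107.193.128.0/17


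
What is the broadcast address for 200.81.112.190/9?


Network: 200.0.0.0/9
Host bits = 23
Set all host bits to 1:
Broadcast: 200.127.255.255


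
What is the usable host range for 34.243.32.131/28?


Network: 34.243.32.128
Broadcast: 34.243.32.143
First usable = network + 1
Last usable = broadcast - 1
Range: 34.243.32.129 to 34.243.32.142


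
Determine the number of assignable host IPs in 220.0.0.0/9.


Host bits = 32 - 9 = 23
Total addresses = 2^23 = 8388608
Usable = total - 2 (network and broadcast)
Usable hosts: 8388606


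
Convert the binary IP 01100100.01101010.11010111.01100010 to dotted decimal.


01100100 = 100
01101010 = 106
11010111 = 215
01100010 = 98
IP: 100.106.215.98


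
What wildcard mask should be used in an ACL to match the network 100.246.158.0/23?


Subnet mask: 255.255.254.0
Wildcard = 255.255.255.255 - subnet mask
255 - 255 = 0
255 - 255 = 0
255 - 254 = 1
255 - 0 = 255
Wildcard: 0.0.1.255


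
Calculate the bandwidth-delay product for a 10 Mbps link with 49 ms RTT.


BDP = bandwidth * RTT
= 10 Mbps * 49 ms
= 10 * 1e6 * 49 / 1000 bits
= 490000 bits
= 61250 bytes
= 59.8145 KB
BDP = 490000 bits (61250 bytes)


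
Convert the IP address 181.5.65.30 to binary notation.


181 = 10110101
5 = 00000101
65 = 01000001
30 = 00011110
Binary: 10110101.00000101.01000001.00011110


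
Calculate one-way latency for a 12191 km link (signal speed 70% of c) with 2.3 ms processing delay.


Speed = 0.7 * 3e5 km/s = 210000 km/s
Propagation delay = 12191 / 210000 = 0.0581 s = 58.0524 ms
Processing delay = 2.3 ms
Total one-way latency = 60.3524 ms


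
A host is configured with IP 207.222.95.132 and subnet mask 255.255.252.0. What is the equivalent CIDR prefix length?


Binary: 11111111.11111111.11111100.00000000
Count leading 1s
Prefix: /22


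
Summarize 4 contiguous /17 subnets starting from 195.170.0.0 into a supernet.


Original prefix: /17
Number of subnets: 4 = 2^2
New prefix = 17 - 2 = 15
Supernet: 195.170.0.0/15


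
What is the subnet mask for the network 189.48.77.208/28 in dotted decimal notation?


/28 means 28 network bits, 4 host bits
Binary: 11111111111111111111111111110000
Mask: 255.255.255.240


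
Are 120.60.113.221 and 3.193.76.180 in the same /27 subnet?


Mask: 255.255.255.224
120.60.113.221 AND mask = 120.60.113.192
3.193.76.180 AND mask = 3.193.76.160
No, different subnets (120.60.113.192 vs 3.193.76.160)


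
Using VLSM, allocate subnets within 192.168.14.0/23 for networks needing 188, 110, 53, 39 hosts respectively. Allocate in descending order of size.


188 hosts -> /24 (254 usable): 192.168.14.0/24
110 hosts -> /25 (126 usable): 192.168.15.0/25
53 hosts -> /26 (62 usable): 192.168.15.128/26
39 hosts -> /26 (62 usable): 192.168.15.192/26
Allocation: 192.168.14.0/24 (188 hosts, 254 usable); 192.168.15.0/25 (110 hosts, 126 usable); 192.168.15.128/26 (53 hosts, 62 usable); 192.168.15.192/26 (39 hosts, 62 usable)


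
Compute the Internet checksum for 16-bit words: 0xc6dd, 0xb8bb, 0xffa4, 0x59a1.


Sum all words (with carry folding):
+ 0xc6dd = 0xc6dd
+ 0xb8bb = 0x7f99
+ 0xffa4 = 0x7f3e
+ 0x59a1 = 0xd8df
One's complement: ~0xd8df
Checksum = 0x2720


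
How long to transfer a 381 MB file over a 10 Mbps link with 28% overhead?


Effective throughput = 10 * (1 - 28/100) = 7.2 Mbps
File size in Mb = 381 * 8 = 3048 Mb
Time = 3048 / 7.2
Time = 423.3333 seconds


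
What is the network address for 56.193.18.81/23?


IP:   00111000.11000001.00010010.01010001
Mask: 11111111.11111111.11111110.00000000
AND operation:
Net:  00111000.11000001.00010010.00000000
Network: 56.193.18.0/23


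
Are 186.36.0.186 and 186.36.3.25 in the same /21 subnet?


Mask: 255.255.248.0
186.36.0.186 AND mask = 186.36.0.0
186.36.3.25 AND mask = 186.36.0.0
Yes, same subnet (186.36.0.0)


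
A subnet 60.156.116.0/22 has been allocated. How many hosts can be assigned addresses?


Host bits = 32 - 22 = 10
Total addresses = 2^10 = 1024
Usable = total - 2 (network and broadcast)
Usable hosts: 1022


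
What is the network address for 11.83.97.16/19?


IP:   00001011.01010011.01100001.00010000
Mask: 11111111.11111111.11100000.00000000
AND operation:
Net:  00001011.01010011.01100000.00000000
Network: 11.83.96.0/19


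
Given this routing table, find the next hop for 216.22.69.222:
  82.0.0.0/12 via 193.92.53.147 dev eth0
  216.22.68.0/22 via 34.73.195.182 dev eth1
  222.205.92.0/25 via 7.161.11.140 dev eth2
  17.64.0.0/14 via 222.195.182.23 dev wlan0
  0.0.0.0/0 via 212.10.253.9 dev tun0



Longest prefix match for 216.22.69.222:
  /12 82.0.0.0: no
  /22 216.22.68.0: MATCH
  /25 222.205.92.0: no
  /14 17.64.0.0: no
  /0 0.0.0.0: MATCH
Selected: next-hop 34.73.195.182 via eth1 (matched /22)


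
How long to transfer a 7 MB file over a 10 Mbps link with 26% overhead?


Effective throughput = 10 * (1 - 26/100) = 7.4 Mbps
File size in Mb = 7 * 8 = 56 Mb
Time = 56 / 7.4
Time = 7.5676 seconds


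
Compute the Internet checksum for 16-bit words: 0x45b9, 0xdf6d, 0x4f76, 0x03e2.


Sum all words (with carry folding):
+ 0x45b9 = 0x45b9
+ 0xdf6d = 0x2527
+ 0x4f76 = 0x749d
+ 0x03e2 = 0x787f
One's complement: ~0x787f
Checksum = 0x8780


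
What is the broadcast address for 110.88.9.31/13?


Network: 110.88.0.0/13
Host bits = 19
Set all host bits to 1:
Broadcast: 110.95.255.255


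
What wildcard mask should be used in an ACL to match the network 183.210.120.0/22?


Subnet mask: 255.255.252.0
Wildcard = 255.255.255.255 - subnet mask
255 - 255 = 0
255 - 255 = 0
255 - 252 = 3
255 - 0 = 255
Wildcard: 0.0.3.255


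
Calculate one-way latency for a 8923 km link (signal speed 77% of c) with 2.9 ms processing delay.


Speed = 0.77 * 3e5 km/s = 231000 km/s
Propagation delay = 8923 / 231000 = 0.0386 s = 38.6277 ms
Processing delay = 2.9 ms
Total one-way latency = 41.5277 ms


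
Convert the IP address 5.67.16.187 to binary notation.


5 = 00000101
67 = 01000011
16 = 00010000
187 = 10111011
Binary: 00000101.01000011.00010000.10111011


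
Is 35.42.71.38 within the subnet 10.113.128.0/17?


Subnet network: 10.113.128.0
Test IP AND mask: 35.42.0.0
No, 35.42.71.38 is not in 10.113.128.0/17


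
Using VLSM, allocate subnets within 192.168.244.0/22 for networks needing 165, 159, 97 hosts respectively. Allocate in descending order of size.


165 hosts -> /24 (254 usable): 192.168.244.0/24
159 hosts -> /24 (254 usable): 192.168.245.0/24
97 hosts -> /25 (126 usable): 192.168.246.0/25
Allocation: 192.168.244.0/24 (165 hosts, 254 usable); 192.168.245.0/24 (159 hosts, 254 usable); 192.168.246.0/25 (97 hosts, 126 usable)


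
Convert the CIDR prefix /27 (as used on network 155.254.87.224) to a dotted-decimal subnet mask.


/27 means 27 network bits, 5 host bits
Binary: 11111111111111111111111111100000
Mask: 255.255.255.224


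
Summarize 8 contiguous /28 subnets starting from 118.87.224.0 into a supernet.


Original prefix: /28
Number of subnets: 8 = 2^3
New prefix = 28 - 3 = 25
Supernet: 118.87.224.0/25


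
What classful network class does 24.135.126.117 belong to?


First octet: 24
Binary: 00011000
0xxxxxxx -> Class A (1-126)
Class A, default mask 255.0.0.0 (/8)


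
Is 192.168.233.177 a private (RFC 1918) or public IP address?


RFC 1918 private ranges:
  10.0.0.0/8 (10.0.0.0 - 10.255.255.255)
  172.16.0.0/12 (172.16.0.0 - 172.31.255.255)
  192.168.0.0/16 (192.168.0.0 - 192.168.255.255)
Private (in 192.168.0.0/16)


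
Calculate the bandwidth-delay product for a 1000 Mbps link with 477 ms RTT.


BDP = bandwidth * RTT
= 1000 Mbps * 477 ms
= 1000 * 1e6 * 477 / 1000 bits
= 477000000 bits
= 59625000 bytes
= 58227.5391 KB
BDP = 477000000 bits (59625000 bytes)


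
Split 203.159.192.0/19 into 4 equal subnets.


New prefix = 19 + 2 = 21
Each subnet has 2048 addresses
  203.159.192.0/21
  203.159.200.0/21
  203.159.208.0/21
  203.159.216.0/21
Subnets: 203.159.192.0/21, 203.159.200.0/21, 203.159.208.0/21, 203.159.216.0/21


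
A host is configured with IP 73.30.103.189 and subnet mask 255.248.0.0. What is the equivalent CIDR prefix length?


Binary: 11111111.11111000.00000000.00000000
Count leading 1s
Prefix: /13


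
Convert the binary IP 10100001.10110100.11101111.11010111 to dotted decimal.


10100001 = 161
10110100 = 180
11101111 = 239
11010111 = 215
IP: 161.180.239.215


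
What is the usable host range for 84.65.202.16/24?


Network: 84.65.202.0
Broadcast: 84.65.202.255
First usable = network + 1
Last usable = broadcast - 1
Range: 84.65.202.1 to 84.65.202.254


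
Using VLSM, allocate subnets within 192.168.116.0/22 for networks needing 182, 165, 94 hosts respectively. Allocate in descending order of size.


182 hosts -> /24 (254 usable): 192.168.116.0/24
165 hosts -> /24 (254 usable): 192.168.117.0/24
94 hosts -> /25 (126 usable): 192.168.118.0/25
Allocation: 192.168.116.0/24 (182 hosts, 254 usable); 192.168.117.0/24 (165 hosts, 254 usable); 192.168.118.0/25 (94 hosts, 126 usable)


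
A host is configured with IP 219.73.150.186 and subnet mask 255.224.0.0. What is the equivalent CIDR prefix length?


Binary: 11111111.11100000.00000000.00000000
Count leading 1s
Prefix: /11


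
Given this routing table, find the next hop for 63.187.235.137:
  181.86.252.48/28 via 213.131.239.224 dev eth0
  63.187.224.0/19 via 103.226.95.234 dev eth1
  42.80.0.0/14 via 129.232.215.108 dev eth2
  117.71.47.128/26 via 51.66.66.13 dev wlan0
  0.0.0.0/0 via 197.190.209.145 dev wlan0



Longest prefix match for 63.187.235.137:
  /28 181.86.252.48: no
  /19 63.187.224.0: MATCH
  /14 42.80.0.0: no
  /26 117.71.47.128: no
  /0 0.0.0.0: MATCH
Selected: next-hop 103.226.95.234 via eth1 (matched /19)


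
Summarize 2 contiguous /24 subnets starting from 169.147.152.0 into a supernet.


Original prefix: /24
Number of subnets: 2 = 2^1
New prefix = 24 - 1 = 23
Supernet: 169.147.152.0/23


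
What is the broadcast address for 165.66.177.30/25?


Network: 165.66.177.0/25
Host bits = 7
Set all host bits to 1:
Broadcast: 165.66.177.127


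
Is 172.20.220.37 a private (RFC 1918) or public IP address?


RFC 1918 private ranges:
  10.0.0.0/8 (10.0.0.0 - 10.255.255.255)
  172.16.0.0/12 (172.16.0.0 - 172.31.255.255)
  192.168.0.0/16 (192.168.0.0 - 192.168.255.255)
Private (in 172.16.0.0/12)


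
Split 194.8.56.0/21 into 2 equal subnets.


New prefix = 21 + 1 = 22
Each subnet has 1024 addresses
  194.8.56.0/22
  194.8.60.0/22
Subnets: 194.8.56.0/22, 194.8.60.0/22


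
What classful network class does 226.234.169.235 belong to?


First octet: 226
Binary: 11100010
1110xxxx -> Class D (224-239)
Class D (multicast), default mask N/A


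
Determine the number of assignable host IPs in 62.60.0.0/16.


Host bits = 32 - 16 = 16
Total addresses = 2^16 = 65536
Usable = total - 2 (network and broadcast)
Usable hosts: 65534


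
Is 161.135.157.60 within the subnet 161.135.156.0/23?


Subnet network: 161.135.156.0
Test IP AND mask: 161.135.156.0
Yes, 161.135.157.60 is in 161.135.156.0/23


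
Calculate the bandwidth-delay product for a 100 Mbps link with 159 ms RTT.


BDP = bandwidth * RTT
= 100 Mbps * 159 ms
= 100 * 1e6 * 159 / 1000 bits
= 15900000 bits
= 1987500 bytes
= 1940.918 KB
BDP = 15900000 bits (1987500 bytes)


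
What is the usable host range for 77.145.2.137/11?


Network: 77.128.0.0
Broadcast: 77.159.255.255
First usable = network + 1
Last usable = broadcast - 1
Range: 77.128.0.1 to 77.159.255.254


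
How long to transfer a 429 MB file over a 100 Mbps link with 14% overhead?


Effective throughput = 100 * (1 - 14/100) = 86 Mbps
File size in Mb = 429 * 8 = 3432 Mb
Time = 3432 / 86
Time = 39.907 seconds


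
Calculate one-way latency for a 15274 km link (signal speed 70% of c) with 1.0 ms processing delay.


Speed = 0.7 * 3e5 km/s = 210000 km/s
Propagation delay = 15274 / 210000 = 0.0727 s = 72.7333 ms
Processing delay = 1.0 ms
Total one-way latency = 73.7333 ms


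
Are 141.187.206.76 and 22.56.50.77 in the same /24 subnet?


Mask: 255.255.255.0
141.187.206.76 AND mask = 141.187.206.0
22.56.50.77 AND mask = 22.56.50.0
No, different subnets (141.187.206.0 vs 22.56.50.0)


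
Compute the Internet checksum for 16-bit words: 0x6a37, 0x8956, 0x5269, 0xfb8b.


Sum all words (with carry folding):
+ 0x6a37 = 0x6a37
+ 0x8956 = 0xf38d
+ 0x5269 = 0x45f7
+ 0xfb8b = 0x4183
One's complement: ~0x4183
Checksum = 0xbe7c


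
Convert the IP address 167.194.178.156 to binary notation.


167 = 10100111
194 = 11000010
178 = 10110010
156 = 10011100
Binary: 10100111.11000010.10110010.10011100


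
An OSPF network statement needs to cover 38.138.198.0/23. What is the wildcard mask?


Subnet mask: 255.255.254.0
Wildcard = 255.255.255.255 - subnet mask
255 - 255 = 0
255 - 255 = 0
255 - 254 = 1
255 - 0 = 255
Wildcard: 0.0.1.255


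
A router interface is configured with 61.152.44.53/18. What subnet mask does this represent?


/18 means 18 network bits, 14 host bits
Binary: 11111111111111111100000000000000
Mask: 255.255.192.0


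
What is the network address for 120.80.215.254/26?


IP:   01111000.01010000.11010111.11111110
Mask: 11111111.11111111.11111111.11000000
AND operation:
Net:  01111000.01010000.11010111.11000000
Network: 120.80.215.192/26
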